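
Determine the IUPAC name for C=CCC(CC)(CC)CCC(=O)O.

Counting along the main chain through the –COOH group and the multiple bond gives 7 carbons: the parent is heptane.
The highest-priority functional group is a carboxylic acid (terminal –COOH), so the name ends in -oic acid.
The chain contains a C=C double bond, so the unsaturation ending is -ene.
The numbering direction is chosen so that the carboxylic acid carbon is C-1 by definition.
That gives the double bond between C-6 and C-7; two ethyl groups at C-4.
The name is 4,4-diethylhept-6-enoic acid.

4,4-diethylhept-6-enoic acid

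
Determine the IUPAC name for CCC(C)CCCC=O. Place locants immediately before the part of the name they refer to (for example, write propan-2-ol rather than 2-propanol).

5-methylheptanal

Counting along the main chain through the –CHO group gives 7 carbons: the parent is heptane.
The highest-priority functional group is an aldehyde (terminal –CHO), so the name ends in -al.
Choose the numbering such that the aldehyde carbon is C-1 by definition.
That gives a methyl group at C-5.
The name is 5-methylheptanal.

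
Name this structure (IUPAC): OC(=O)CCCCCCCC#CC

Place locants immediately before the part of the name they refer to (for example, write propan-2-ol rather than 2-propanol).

The longest carbon chain that includes the –COOH group and the multiple bond has 11 carbons, so the parent hydride is undecane.
The highest-priority functional group is a carboxylic acid (terminal –COOH), so the name ends in -oic acid.
The chain contains a C≡C triple bond, so the unsaturation ending is -yne.
Number the chain so that the carboxylic acid carbon is C-1 by definition.
With this numbering: the triple bond between C-9 and C-10.
The name is undec-9-ynoic acid.

undec-9-ynoic acid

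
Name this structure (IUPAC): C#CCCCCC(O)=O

hept-6-ynoic acid

The longest carbon chain that includes the –COOH group and the multiple bond has 7 carbons, so the parent hydride is heptane.
A carboxylic acid (terminal –COOH) is the principal characteristic group, giving the suffix -oic acid.
The chain contains a C≡C triple bond, so the unsaturation ending is -yne.
The numbering direction is chosen so that the carboxylic acid carbon is C-1 by definition.
With this numbering: the triple bond between C-6 and C-7.
Assembling the pieces gives hept-6-ynoic acid.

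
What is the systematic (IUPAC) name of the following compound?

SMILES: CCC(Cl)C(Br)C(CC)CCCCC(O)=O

7-bromo-8-chloro-6-ethyldecanoic acid

The longest carbon chain that includes the –COOH group has 10 carbons, so the parent hydride is decane.
The highest-priority functional group is a carboxylic acid (terminal –COOH), so the name ends in -oic acid.
The numbering direction is chosen so that the carboxylic acid carbon is C-1 by definition.
With this numbering: a bromo group at C-7; a chloro group at C-8; an ethyl group at C-6.
Prefixes are listed alphabetically: bromo, chloro, ethyl.
Assembling the pieces gives 7-bromo-8-chloro-6-ethyldecanoic acid.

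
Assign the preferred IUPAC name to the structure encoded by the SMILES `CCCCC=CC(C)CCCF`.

The longest chain bearing the multiple bond is 10 carbons long (decane).
There is one C=C double bond, indicated by the ending -ene.
The numbering direction is chosen so that the substituent locant set {1,4} is lower than {7,10} at the first point of difference.
That gives the double bond between C-5 and C-6; a fluoro group at C-1; a methyl group at C-4.
Substituent prefixes are cited in alphabetical order (multiplying prefixes like di-/tri- are ignored for ordering).
Assembling the pieces gives 1-fluoro-4-methyldec-5-ene.

1-fluoro-4-methyldec-5-ene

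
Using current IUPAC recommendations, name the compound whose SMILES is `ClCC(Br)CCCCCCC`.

2-bromo-1-chlorononane

The longest carbon chain is 9 atoms: the parent is nonane.
Choose the numbering such that the substituent locant set {1,2} is lower than {8,9} at the first point of difference.
With this numbering: a bromo group at C-2; a chloro group at C-1.
Prefixes are listed alphabetically: bromo, chloro.
Putting it together: 2-bromo-1-chlorononane.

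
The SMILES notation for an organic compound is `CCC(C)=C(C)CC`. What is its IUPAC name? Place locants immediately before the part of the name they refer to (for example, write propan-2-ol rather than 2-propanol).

3,4-dimethylhex-3-ene

The longest chain bearing the multiple bond is 6 carbons long (hexane).
A C=C double bond in the chain gives the infix -ene-.
Numbering from either end gives identical locants here.
That gives the double bond between C-3 and C-4; methyl groups at C-3 and C-4.
Putting it together: 3,4-dimethylhex-3-ene.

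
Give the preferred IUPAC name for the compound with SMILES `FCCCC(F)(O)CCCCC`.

1,4-difluorononan-4-ol

Counting along the main chain through the –OH group gives 9 carbons: the parent is nonane.
An alcohol (–OH) is the principal characteristic group, giving the suffix -ol.
Number the chain so that numbering from this end puts the hydroxyl group at C-4 rather than C-6.
This places the hydroxyl at C-4; fluoro groups at C-1 and C-4.
Putting it together: 1,4-difluorononan-4-ol.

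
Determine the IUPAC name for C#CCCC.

pent-1-yne

Counting along the main chain through the multiple bond gives 5 carbons: the parent is pentane.
The chain contains a C≡C triple bond, so the unsaturation ending is -yne.
Choose the numbering such that numbering from this end puts the triple bond at C-1 rather than C-4.
This places the triple bond between C-1 and C-2.
Putting it together: pent-1-yne.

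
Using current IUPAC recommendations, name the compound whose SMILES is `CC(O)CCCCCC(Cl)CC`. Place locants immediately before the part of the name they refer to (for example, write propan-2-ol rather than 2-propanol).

8-chlorodecan-2-ol

Counting along the main chain through the –OH group gives 10 carbons: the parent is decane.
An alcohol (–OH) is the principal characteristic group, giving the suffix -ol.
The numbering direction is chosen so that numbering from this end puts the hydroxyl group at C-2 rather than C-9.
This places the hydroxyl at C-2; a chloro group at C-8.
Assembling the pieces gives 8-chlorodecan-2-ol.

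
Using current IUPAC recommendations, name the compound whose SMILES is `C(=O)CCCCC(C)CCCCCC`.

6-methyldodecanal

The longest carbon chain that includes the –CHO group has 12 carbons, so the parent hydride is dodecane.
The highest-priority functional group is an aldehyde (terminal –CHO), so the name ends in -al.
The numbering direction is chosen so that the aldehyde carbon is C-1 by definition.
With this numbering: a methyl group at C-6.
The name is 6-methyldodecanal.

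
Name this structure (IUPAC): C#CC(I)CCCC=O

5-iodohept-6-ynal

The longest carbon chain that includes the –CHO group and the multiple bond has 7 carbons, so the parent hydride is heptane.
The principal characteristic group is an aldehyde (terminal –CHO), named with the suffix -al.
There is one C≡C triple bond, indicated by the ending -yne.
The numbering direction is chosen so that the aldehyde carbon is C-1 by definition.
This places the triple bond between C-6 and C-7; an iodo group at C-5.
Putting it together: 5-iodohept-6-ynal.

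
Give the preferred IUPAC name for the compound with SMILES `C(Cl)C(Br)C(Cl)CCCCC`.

2-bromo-1,3-dichlorooctane

The parent chain contains 8 carbons (octane).
The numbering direction is chosen so that the substituent locant set {1,2,3} is lower than {6,7,8} at the first point of difference.
This places a bromo group at C-2; chloro groups at C-1 and C-3.
The substituents are ordered alphabetically, ignoring any di-/tri- multipliers.
Assembling the pieces gives 2-bromo-1,3-dichlorooctane.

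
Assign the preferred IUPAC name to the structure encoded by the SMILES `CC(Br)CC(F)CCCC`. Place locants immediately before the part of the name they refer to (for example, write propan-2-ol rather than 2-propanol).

The parent chain contains 8 carbons (octane).
Number the chain so that the substituent locant set {2,4} is lower than {5,7} at the first point of difference.
This places a bromo group at C-2; a fluoro group at C-4.
Prefixes are listed alphabetically: bromo, fluoro.
Assembling the pieces gives 2-bromo-4-fluorooctane.

2-bromo-4-fluorooctane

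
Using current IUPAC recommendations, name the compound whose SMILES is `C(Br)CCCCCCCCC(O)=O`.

The longest carbon chain that includes the –COOH group has 10 carbons, so the parent hydride is decane.
The highest-priority functional group is a carboxylic acid (terminal –COOH), so the name ends in -oic acid.
Choose the numbering such that the carboxylic acid carbon is C-1 by definition.
This places a bromo group at C-10.
Putting it together: 10-bromodecanoic acid.

10-bromodecanoic acid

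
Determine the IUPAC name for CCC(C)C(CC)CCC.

The parent chain contains 7 carbons (heptane).
Number the chain so that the substituent locant set {3,4} is lower than {4,5} at the first point of difference.
This places an ethyl group at C-4; a methyl group at C-3.
Substituent prefixes are cited in alphabetical order (multiplying prefixes like di-/tri- are ignored for ordering).
The name is 4-ethyl-3-methylheptane.

4-ethyl-3-methylheptane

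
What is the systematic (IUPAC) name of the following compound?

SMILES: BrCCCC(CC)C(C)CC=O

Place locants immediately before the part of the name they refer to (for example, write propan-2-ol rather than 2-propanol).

The longest chain bearing the –CHO group is 7 carbons long (heptane).
An aldehyde (terminal –CHO) is the principal characteristic group, giving the suffix -al.
The numbering direction is chosen so that the aldehyde carbon is C-1 by definition.
This places a bromo group at C-7; an ethyl group at C-4; a methyl group at C-3.
The substituents are ordered alphabetically, ignoring any di-/tri- multipliers.
Assembling the pieces gives 7-bromo-4-ethyl-3-methylheptanal.

7-bromo-4-ethyl-3-methylheptanal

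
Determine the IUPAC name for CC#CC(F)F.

1,1-difluorobut-2-yne

The longest chain bearing the multiple bond is 4 carbons long (butane).
The chain contains a C≡C triple bond, so the unsaturation ending is -yne.
Choose the numbering such that the substituent locant set {1,1} is lower than {4,4} at the first point of difference.
That gives the triple bond between C-2 and C-3; two fluoro groups at C-1.
The name is 1,1-difluorobut-2-yne.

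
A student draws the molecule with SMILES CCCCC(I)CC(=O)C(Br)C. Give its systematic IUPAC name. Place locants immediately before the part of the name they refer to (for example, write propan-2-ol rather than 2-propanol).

2-bromo-5-iodononan-3-one

The longest carbon chain that includes the carbonyl has 9 carbons, so the parent hydride is nonane.
The principal characteristic group is a ketone (C=O on an internal carbon), named with the suffix -one.
Number the chain so that numbering from this end puts the carbonyl group at C-3 rather than C-7.
This places the carbonyl at C-3; a bromo group at C-2; an iodo group at C-5.
Prefixes are listed alphabetically: bromo, iodo.
Assembling the pieces gives 2-bromo-5-iodononan-3-one.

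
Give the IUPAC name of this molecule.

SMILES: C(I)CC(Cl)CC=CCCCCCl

The longest carbon chain that includes the multiple bond has 10 carbons, so the parent hydride is decane.
The chain contains a C=C double bond, so the unsaturation ending is -ene.
Number the chain so that the substituent locant set {1,3,10} is lower than {1,8,10} at the first point of difference.
With this numbering: the double bond between C-5 and C-6; chloro groups at C-3 and C-10; an iodo group at C-1.
Prefixes are listed alphabetically: chloro, iodo.
Putting it together: 3,10-dichloro-1-iododec-5-ene.

3,10-dichloro-1-iododec-5-ene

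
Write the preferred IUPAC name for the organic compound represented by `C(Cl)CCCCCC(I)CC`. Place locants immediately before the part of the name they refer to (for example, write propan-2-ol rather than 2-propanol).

The longest carbon chain is 9 atoms: the parent is nonane.
Choose the numbering such that the substituent locant set {1,7} is lower than {3,9} at the first point of difference.
With this numbering: a chloro group at C-1; an iodo group at C-7.
Substituent prefixes are cited in alphabetical order (multiplying prefixes like di-/tri- are ignored for ordering).
Putting it together: 1-chloro-7-iodononane.

1-chloro-7-iodononane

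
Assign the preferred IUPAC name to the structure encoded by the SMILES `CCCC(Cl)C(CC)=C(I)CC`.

Counting along the main chain through the multiple bond gives 8 carbons: the parent is octane.
A C=C double bond in the chain gives the infix -ene-.
The numbering direction is chosen so that numbering from this end puts the double bond at C-3 rather than C-5.
That gives the double bond between C-3 and C-4; a chloro group at C-5; an ethyl group at C-4; an iodo group at C-3.
Substituent prefixes are cited in alphabetical order (multiplying prefixes like di-/tri- are ignored for ordering).
Putting it together: 5-chloro-4-ethyl-3-iodooct-3-ene.

5-chloro-4-ethyl-3-iodooct-3-ene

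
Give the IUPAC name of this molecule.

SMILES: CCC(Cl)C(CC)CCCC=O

6-chloro-5-ethyloctanal

The longest carbon chain that includes the –CHO group has 8 carbons, so the parent hydride is octane.
The highest-priority functional group is an aldehyde (terminal –CHO), so the name ends in -al.
Choose the numbering such that the aldehyde carbon is C-1 by definition.
That gives a chloro group at C-6; an ethyl group at C-5.
Prefixes are listed alphabetically: chloro, ethyl.
The name is 6-chloro-5-ethyloctanal.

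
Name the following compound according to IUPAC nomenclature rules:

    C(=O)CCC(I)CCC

The longest carbon chain that includes the –CHO group has 7 carbons, so the parent hydride is heptane.
An aldehyde (terminal –CHO) is the principal characteristic group, giving the suffix -al.
Choose the numbering such that the aldehyde carbon is C-1 by definition.
This places an iodo group at C-4.
The name is 4-iodoheptanal.

4-iodoheptanal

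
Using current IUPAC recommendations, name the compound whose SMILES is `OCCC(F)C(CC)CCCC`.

The longest chain bearing the –OH group is 8 carbons long (octane).
An alcohol (–OH) is the principal characteristic group, giving the suffix -ol.
Choose the numbering such that numbering from this end puts the hydroxyl group at C-1 rather than C-8.
That gives the hydroxyl at C-1; an ethyl group at C-4; a fluoro group at C-3.
Prefixes are listed alphabetically: ethyl, fluoro.
The name is 4-ethyl-3-fluorooctan-1-ol.

4-ethyl-3-fluorooctan-1-ol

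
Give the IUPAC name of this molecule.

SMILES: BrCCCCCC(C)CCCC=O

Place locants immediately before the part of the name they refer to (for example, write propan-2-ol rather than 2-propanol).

The longest chain bearing the –CHO group is 10 carbons long (decane).
The principal characteristic group is an aldehyde (terminal –CHO), named with the suffix -al.
The numbering direction is chosen so that the aldehyde carbon is C-1 by definition.
This places a bromo group at C-10; a methyl group at C-5.
Substituent prefixes are cited in alphabetical order (multiplying prefixes like di-/tri- are ignored for ordering).
Assembling the pieces gives 10-bromo-5-methyldecanal.

10-bromo-5-methyldecanal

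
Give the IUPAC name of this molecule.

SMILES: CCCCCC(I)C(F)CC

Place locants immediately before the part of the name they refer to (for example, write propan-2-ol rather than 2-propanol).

The longest carbon chain is 9 atoms: the parent is nonane.
The numbering direction is chosen so that the substituent locant set {3,4} is lower than {6,7} at the first point of difference.
This places a fluoro group at C-3; an iodo group at C-4.
Substituent prefixes are cited in alphabetical order (multiplying prefixes like di-/tri- are ignored for ordering).
Assembling the pieces gives 3-fluoro-4-iodononane.

3-fluoro-4-iodononane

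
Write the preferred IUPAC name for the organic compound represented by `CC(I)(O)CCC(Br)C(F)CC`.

The longest chain bearing the –OH group is 8 carbons long (octane).
The highest-priority functional group is an alcohol (–OH), so the name ends in -ol.
Number the chain so that numbering from this end puts the hydroxyl group at C-2 rather than C-7.
With this numbering: the hydroxyl at C-2; a bromo group at C-5; a fluoro group at C-6; an iodo group at C-2.
Substituent prefixes are cited in alphabetical order (multiplying prefixes like di-/tri- are ignored for ordering).
Assembling the pieces gives 5-bromo-6-fluoro-2-iodooctan-2-ol.

5-bromo-6-fluoro-2-iodooctan-2-ol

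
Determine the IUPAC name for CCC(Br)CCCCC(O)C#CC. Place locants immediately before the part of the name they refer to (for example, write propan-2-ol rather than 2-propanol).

The longest chain bearing the –OH group and the multiple bond is 11 carbons long (undecane).
The highest-priority functional group is an alcohol (–OH), so the name ends in -ol.
The chain contains a C≡C triple bond, so the unsaturation ending is -yne.
The numbering direction is chosen so that numbering from this end puts the hydroxyl group at C-4 rather than C-8.
With this numbering: the hydroxyl at C-4; the triple bond between C-2 and C-3; a bromo group at C-9.
Putting it together: 9-bromoundec-2-yn-4-ol.

9-bromoundec-2-yn-4-ol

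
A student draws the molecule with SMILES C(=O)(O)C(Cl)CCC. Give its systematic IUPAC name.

Counting along the main chain through the –COOH group gives 5 carbons: the parent is pentane.
The highest-priority functional group is a carboxylic acid (terminal –COOH), so the name ends in -oic acid.
The numbering direction is chosen so that the carboxylic acid carbon is C-1 by definition.
That gives a chloro group at C-2.
Putting it together: 2-chloropentanoic acid.

2-chloropentanoic acid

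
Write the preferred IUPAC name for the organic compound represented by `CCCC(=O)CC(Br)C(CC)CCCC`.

6-bromo-7-ethylundecan-4-one

The longest carbon chain that includes the carbonyl has 11 carbons, so the parent hydride is undecane.
The highest-priority functional group is a ketone (C=O on an internal carbon), so the name ends in -one.
The numbering direction is chosen so that numbering from this end puts the carbonyl group at C-4 rather than C-8.
This places the carbonyl at C-4; a bromo group at C-6; an ethyl group at C-7.
Prefixes are listed alphabetically: bromo, ethyl.
The name is 6-bromo-7-ethylundecan-4-one.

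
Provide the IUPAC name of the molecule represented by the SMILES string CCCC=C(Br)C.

Counting along the main chain through the multiple bond gives 6 carbons: the parent is hexane.
The chain contains a C=C double bond, so the unsaturation ending is -ene.
Number the chain so that numbering from this end puts the double bond at C-2 rather than C-4.
That gives the double bond between C-2 and C-3; a bromo group at C-2.
The name is 2-bromohex-2-ene.

2-bromohex-2-ene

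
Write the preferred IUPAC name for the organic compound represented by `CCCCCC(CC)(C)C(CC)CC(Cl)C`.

The longest continuous carbon chain has 10 atoms, so the parent hydride is decane.
Choose the numbering such that the substituent locant set {2,4,5,5} is lower than {6,6,7,9} at the first point of difference.
This places a chloro group at C-2; ethyl groups at C-4 and C-5; a methyl group at C-5.
Prefixes are listed alphabetically: chloro, ethyl, methyl.
The name is 2-chloro-4,5-diethyl-5-methyldecane.

2-chloro-4,5-diethyl-5-methyldecane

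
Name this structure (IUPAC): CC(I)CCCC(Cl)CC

6-chloro-2-iodooctane

The longest continuous carbon chain has 8 atoms, so the parent hydride is octane.
Number the chain so that the substituent locant set {2,6} is lower than {3,7} at the first point of difference.
This places a chloro group at C-6; an iodo group at C-2.
The substituents are ordered alphabetically, ignoring any di-/tri- multipliers.
The name is 6-chloro-2-iodooctane.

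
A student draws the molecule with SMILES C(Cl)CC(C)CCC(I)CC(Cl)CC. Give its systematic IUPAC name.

1,8-dichloro-6-iodo-3-methyldecane

The longest carbon chain is 10 atoms: the parent is decane.
The numbering direction is chosen so that the substituent locant set {1,3,6,8} is lower than {3,5,8,10} at the first point of difference.
With this numbering: chloro groups at C-1 and C-8; an iodo group at C-6; a methyl group at C-3.
The substituents are ordered alphabetically, ignoring any di-/tri- multipliers.
The name is 1,8-dichloro-6-iodo-3-methyldecane.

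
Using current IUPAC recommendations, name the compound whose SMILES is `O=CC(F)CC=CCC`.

Counting along the main chain through the –CHO group and the multiple bond gives 7 carbons: the parent is heptane.
The principal characteristic group is an aldehyde (terminal –CHO), named with the suffix -al.
The chain contains a C=C double bond, so the unsaturation ending is -ene.
The numbering direction is chosen so that the aldehyde carbon is C-1 by definition.
With this numbering: the double bond between C-4 and C-5; a fluoro group at C-2.
Assembling the pieces gives 2-fluorohept-4-enal.

2-fluorohept-4-enal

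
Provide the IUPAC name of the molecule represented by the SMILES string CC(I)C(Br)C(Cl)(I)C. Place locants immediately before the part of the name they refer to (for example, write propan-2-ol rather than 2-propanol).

The longest continuous carbon chain has 5 atoms, so the parent hydride is pentane.
Number the chain so that the substituent locant set {2,2,3,4} is lower than {2,3,4,4} at the first point of difference.
This places a bromo group at C-3; a chloro group at C-2; iodo groups at C-2 and C-4.
The substituents are ordered alphabetically, ignoring any di-/tri- multipliers.
The name is 3-bromo-2-chloro-2,4-diiodopentane.

3-bromo-2-chloro-2,4-diiodopentane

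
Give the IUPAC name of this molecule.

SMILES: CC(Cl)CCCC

2-chlorohexane

The longest carbon chain is 6 atoms: the parent is hexane.
Number the chain so that the substituent locant set {2} is lower than {5} at the first point of difference.
With this numbering: a chloro group at C-2.
Putting it together: 2-chlorohexane.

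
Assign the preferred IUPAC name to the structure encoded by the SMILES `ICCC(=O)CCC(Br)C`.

Counting along the main chain through the carbonyl gives 7 carbons: the parent is heptane.
A ketone (C=O on an internal carbon) is the principal characteristic group, giving the suffix -one.
Choose the numbering such that numbering from this end puts the carbonyl group at C-3 rather than C-5.
This places the carbonyl at C-3; a bromo group at C-6; an iodo group at C-1.
Prefixes are listed alphabetically: bromo, iodo.
Assembling the pieces gives 6-bromo-1-iodoheptan-3-one.

6-bromo-1-iodoheptan-3-one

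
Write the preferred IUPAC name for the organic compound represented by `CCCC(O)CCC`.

The longest carbon chain that includes the –OH group has 7 carbons, so the parent hydride is heptane.
An alcohol (–OH) is the principal characteristic group, giving the suffix -ol.
Both numbering directions give the same locant set; either may be used.
That gives the hydroxyl at C-4.
The name is heptan-4-ol.

heptan-4-ol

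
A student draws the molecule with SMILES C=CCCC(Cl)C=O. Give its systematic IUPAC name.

2-chlorohex-5-enal

The longest carbon chain that includes the –CHO group and the multiple bond has 6 carbons, so the parent hydride is hexane.
An aldehyde (terminal –CHO) is the principal characteristic group, giving the suffix -al.
The chain contains a C=C double bond, so the unsaturation ending is -ene.
Choose the numbering such that the aldehyde carbon is C-1 by definition.
This places the double bond between C-5 and C-6; a chloro group at C-2.
Putting it together: 2-chlorohex-5-enal.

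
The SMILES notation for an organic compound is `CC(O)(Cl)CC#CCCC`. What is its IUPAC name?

Counting along the main chain through the –OH group and the multiple bond gives 8 carbons: the parent is octane.
An alcohol (–OH) is the principal characteristic group, giving the suffix -ol.
A C≡C triple bond in the chain gives the infix -yne-.
Choose the numbering such that numbering from this end puts the hydroxyl group at C-2 rather than C-7.
That gives the hydroxyl at C-2; the triple bond between C-4 and C-5; a chloro group at C-2.
Putting it together: 2-chlorooct-4-yn-2-ol.

2-chlorooct-4-yn-2-ol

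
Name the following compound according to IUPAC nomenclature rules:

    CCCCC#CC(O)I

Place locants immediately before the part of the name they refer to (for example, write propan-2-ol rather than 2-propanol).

The longest carbon chain that includes the –OH group and the multiple bond has 7 carbons, so the parent hydride is heptane.
An alcohol (–OH) is the principal characteristic group, giving the suffix -ol.
There is one C≡C triple bond, indicated by the ending -yne.
The numbering direction is chosen so that numbering from this end puts the hydroxyl group at C-1 rather than C-7.
This places the hydroxyl at C-1; the triple bond between C-2 and C-3; an iodo group at C-1.
The name is 1-iodohept-2-yn-1-ol.

1-iodohept-2-yn-1-ol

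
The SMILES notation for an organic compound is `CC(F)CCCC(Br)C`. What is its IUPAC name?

The longest continuous carbon chain has 7 atoms, so the parent hydride is heptane.
Choose the numbering such that the locant sets are identical either way, so the alphabetically earlier bromo substituent takes the lower locant (2 rather than 6).
With this numbering: a bromo group at C-2; a fluoro group at C-6.
Prefixes are listed alphabetically: bromo, fluoro.
Assembling the pieces gives 2-bromo-6-fluoroheptane.

2-bromo-6-fluoroheptane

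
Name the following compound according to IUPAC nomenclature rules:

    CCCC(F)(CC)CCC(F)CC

6-ethyl-3,6-difluorononane

The parent chain contains 9 carbons (nonane).
Number the chain so that the substituent locant set {3,6,6} is lower than {4,4,7} at the first point of difference.
This places an ethyl group at C-6; fluoro groups at C-3 and C-6.
Substituent prefixes are cited in alphabetical order (multiplying prefixes like di-/tri- are ignored for ordering).
The name is 6-ethyl-3,6-difluorononane.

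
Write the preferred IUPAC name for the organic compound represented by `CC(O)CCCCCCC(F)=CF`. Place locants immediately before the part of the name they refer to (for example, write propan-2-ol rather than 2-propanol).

The longest chain bearing the –OH group and the multiple bond is 10 carbons long (decane).
The highest-priority functional group is an alcohol (–OH), so the name ends in -ol.
There is one C=C double bond, indicated by the ending -ene.
Number the chain so that numbering from this end puts the hydroxyl group at C-2 rather than C-9.
This places the hydroxyl at C-2; the double bond between C-9 and C-10; fluoro groups at C-9 and C-10.
Putting it together: 9,10-difluorodec-9-en-2-ol.

9,10-difluorodec-9-en-2-ol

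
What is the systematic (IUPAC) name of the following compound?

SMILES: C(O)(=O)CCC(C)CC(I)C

6-iodo-4-methylheptanoic acid

Counting along the main chain through the –COOH group gives 7 carbons: the parent is heptane.
A carboxylic acid (terminal –COOH) is the principal characteristic group, giving the suffix -oic acid.
The numbering direction is chosen so that the carboxylic acid carbon is C-1 by definition.
This places an iodo group at C-6; a methyl group at C-4.
Substituent prefixes are cited in alphabetical order (multiplying prefixes like di-/tri- are ignored for ordering).
Putting it together: 6-iodo-4-methylheptanoic acid.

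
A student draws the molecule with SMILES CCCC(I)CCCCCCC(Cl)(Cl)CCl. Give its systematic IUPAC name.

The longest carbon chain is 12 atoms: the parent is dodecane.
Choose the numbering such that the substituent locant set {1,2,2,9} is lower than {4,11,11,12} at the first point of difference.
This places chloro groups at C-1 and C-2 (×2); an iodo group at C-9.
Prefixes are listed alphabetically: chloro, iodo.
The name is 1,2,2-trichloro-9-iodododecane.

1,2,2-trichloro-9-iodododecane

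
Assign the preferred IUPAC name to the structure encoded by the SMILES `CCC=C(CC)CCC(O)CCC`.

Counting along the main chain through the –OH group and the multiple bond gives 10 carbons: the parent is decane.
The highest-priority functional group is an alcohol (–OH), so the name ends in -ol.
The chain contains a C=C double bond, so the unsaturation ending is -ene.
The numbering direction is chosen so that numbering from this end puts the hydroxyl group at C-4 rather than C-7.
This places the hydroxyl at C-4; the double bond between C-7 and C-8; an ethyl group at C-7.
The name is 7-ethyldec-7-en-4-ol.

7-ethyldec-7-en-4-ol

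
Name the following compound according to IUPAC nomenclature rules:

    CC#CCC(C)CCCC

5-methylnon-2-yne

The longest carbon chain that includes the multiple bond has 9 carbons, so the parent hydride is nonane.
The chain contains a C≡C triple bond, so the unsaturation ending is -yne.
Choose the numbering such that numbering from this end puts the triple bond at C-2 rather than C-7.
With this numbering: the triple bond between C-2 and C-3; a methyl group at C-5.
Putting it together: 5-methylnon-2-yne.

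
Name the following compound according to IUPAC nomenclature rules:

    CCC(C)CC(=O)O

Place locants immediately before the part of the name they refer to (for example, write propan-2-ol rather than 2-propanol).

3-methylpentanoic acid

The longest carbon chain that includes the –COOH group has 5 carbons, so the parent hydride is pentane.
The highest-priority functional group is a carboxylic acid (terminal –COOH), so the name ends in -oic acid.
The numbering direction is chosen so that the carboxylic acid carbon is C-1 by definition.
That gives a methyl group at C-3.
Assembling the pieces gives 3-methylpentanoic acid.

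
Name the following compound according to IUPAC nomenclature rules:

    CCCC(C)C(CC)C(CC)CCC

The parent chain contains 9 carbons (nonane).
Choose the numbering such that the locant sets are identical either way, so the alphabetically earlier ethyl substituent takes the lower locants ({4,5} rather than {5,6}, first differing at 4 vs 5).
With this numbering: ethyl groups at C-4 and C-5; a methyl group at C-6.
Prefixes are listed alphabetically: ethyl, methyl.
The name is 4,5-diethyl-6-methylnonane.

4,5-diethyl-6-methylnonane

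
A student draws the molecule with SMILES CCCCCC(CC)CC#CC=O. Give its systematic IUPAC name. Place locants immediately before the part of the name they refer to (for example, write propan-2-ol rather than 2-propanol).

The longest chain bearing the –CHO group and the multiple bond is 10 carbons long (decane).
An aldehyde (terminal –CHO) is the principal characteristic group, giving the suffix -al.
There is one C≡C triple bond, indicated by the ending -yne.
Choose the numbering such that the aldehyde carbon is C-1 by definition.
That gives the triple bond between C-2 and C-3; an ethyl group at C-5.
The name is 5-ethyldec-2-ynal.

5-ethyldec-2-ynal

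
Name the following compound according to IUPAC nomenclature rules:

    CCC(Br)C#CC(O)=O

4-bromohex-2-ynoic acid

Counting along the main chain through the –COOH group and the multiple bond gives 6 carbons: the parent is hexane.
The principal characteristic group is a carboxylic acid (terminal –COOH), named with the suffix -oic acid.
The chain contains a C≡C triple bond, so the unsaturation ending is -yne.
The numbering direction is chosen so that the carboxylic acid carbon is C-1 by definition.
This places the triple bond between C-2 and C-3; a bromo group at C-4.
Putting it together: 4-bromohex-2-ynoic acid.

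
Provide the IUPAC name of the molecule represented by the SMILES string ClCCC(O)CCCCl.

Counting along the main chain through the –OH group gives 6 carbons: the parent is hexane.
An alcohol (–OH) is the principal characteristic group, giving the suffix -ol.
The numbering direction is chosen so that numbering from this end puts the hydroxyl group at C-3 rather than C-4.
This places the hydroxyl at C-3; chloro groups at C-1 and C-6.
Putting it together: 1,6-dichlorohexan-3-ol.

1,6-dichlorohexan-3-ol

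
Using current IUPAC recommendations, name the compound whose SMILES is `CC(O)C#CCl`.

Counting along the main chain through the –OH group and the multiple bond gives 4 carbons: the parent is butane.
The principal characteristic group is an alcohol (–OH), named with the suffix -ol.
A C≡C triple bond in the chain gives the infix -yne-.
The numbering direction is chosen so that numbering from this end puts the hydroxyl group at C-2 rather than C-3.
With this numbering: the hydroxyl at C-2; the triple bond between C-3 and C-4; a chloro group at C-4.
Assembling the pieces gives 4-chlorobut-3-yn-2-ol.

4-chlorobut-3-yn-2-ol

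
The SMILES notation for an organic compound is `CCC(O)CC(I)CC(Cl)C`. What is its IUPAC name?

Counting along the main chain through the –OH group gives 8 carbons: the parent is octane.
An alcohol (–OH) is the principal characteristic group, giving the suffix -ol.
Number the chain so that numbering from this end puts the hydroxyl group at C-3 rather than C-6.
With this numbering: the hydroxyl at C-3; a chloro group at C-7; an iodo group at C-5.
Prefixes are listed alphabetically: chloro, iodo.
Putting it together: 7-chloro-5-iodooctan-3-ol.

7-chloro-5-iodooctan-3-ol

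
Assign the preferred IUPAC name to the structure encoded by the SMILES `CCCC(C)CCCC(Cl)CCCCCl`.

1,5-dichloro-9-methyldodecane

The longest carbon chain is 12 atoms: the parent is dodecane.
Choose the numbering such that the substituent locant set {1,5,9} is lower than {4,8,12} at the first point of difference.
With this numbering: chloro groups at C-1 and C-5; a methyl group at C-9.
Substituent prefixes are cited in alphabetical order (multiplying prefixes like di-/tri- are ignored for ordering).
The name is 1,5-dichloro-9-methyldodecane.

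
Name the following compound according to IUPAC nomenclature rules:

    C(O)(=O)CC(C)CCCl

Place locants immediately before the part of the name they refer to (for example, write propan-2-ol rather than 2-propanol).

The longest carbon chain that includes the –COOH group has 5 carbons, so the parent hydride is pentane.
A carboxylic acid (terminal –COOH) is the principal characteristic group, giving the suffix -oic acid.
Number the chain so that the carboxylic acid carbon is C-1 by definition.
This places a chloro group at C-5; a methyl group at C-3.
Prefixes are listed alphabetically: chloro, methyl.
The name is 5-chloro-3-methylpentanoic acid.

5-chloro-3-methylpentanoic acid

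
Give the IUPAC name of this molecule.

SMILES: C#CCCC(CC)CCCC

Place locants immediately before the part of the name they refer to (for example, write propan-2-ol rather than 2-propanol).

5-ethylnon-1-yne

Counting along the main chain through the multiple bond gives 9 carbons: the parent is nonane.
There is one C≡C triple bond, indicated by the ending -yne.
The numbering direction is chosen so that numbering from this end puts the triple bond at C-1 rather than C-8.
This places the triple bond between C-1 and C-2; an ethyl group at C-5.
Putting it together: 5-ethylnon-1-yne.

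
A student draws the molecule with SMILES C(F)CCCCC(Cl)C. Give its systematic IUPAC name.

6-chloro-1-fluoroheptane

The longest carbon chain is 7 atoms: the parent is heptane.
Number the chain so that the substituent locant set {1,6} is lower than {2,7} at the first point of difference.
That gives a chloro group at C-6; a fluoro group at C-1.
Prefixes are listed alphabetically: chloro, fluoro.
Putting it together: 6-chloro-1-fluoroheptane.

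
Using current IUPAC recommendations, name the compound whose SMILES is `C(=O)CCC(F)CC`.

The longest chain bearing the –CHO group is 6 carbons long (hexane).
The highest-priority functional group is an aldehyde (terminal –CHO), so the name ends in -al.
Choose the numbering such that the aldehyde carbon is C-1 by definition.
This places a fluoro group at C-4.
Assembling the pieces gives 4-fluorohexanal.

4-fluorohexanal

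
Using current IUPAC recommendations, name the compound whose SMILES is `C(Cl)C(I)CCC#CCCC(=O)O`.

The longest carbon chain that includes the –COOH group and the multiple bond has 9 carbons, so the parent hydride is nonane.
The highest-priority functional group is a carboxylic acid (terminal –COOH), so the name ends in -oic acid.
A C≡C triple bond in the chain gives the infix -yne-.
The numbering direction is chosen so that the carboxylic acid carbon is C-1 by definition.
This places the triple bond between C-4 and C-5; a chloro group at C-9; an iodo group at C-8.
Prefixes are listed alphabetically: chloro, iodo.
Putting it together: 9-chloro-8-iodonon-4-ynoic acid.

9-chloro-8-iodonon-4-ynoic acid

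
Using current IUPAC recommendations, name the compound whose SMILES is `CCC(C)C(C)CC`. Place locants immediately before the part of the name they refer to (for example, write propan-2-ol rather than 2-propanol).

3,4-dimethylhexane

The parent chain contains 6 carbons (hexane).
Numbering from either end gives identical locants here.
This places methyl groups at C-3 and C-4.
Putting it together: 3,4-dimethylhexane.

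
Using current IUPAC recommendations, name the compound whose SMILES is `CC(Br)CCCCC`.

2-bromoheptane

The longest carbon chain is 7 atoms: the parent is heptane.
The numbering direction is chosen so that the substituent locant set {2} is lower than {6} at the first point of difference.
This places a bromo group at C-2.
Putting it together: 2-bromoheptane.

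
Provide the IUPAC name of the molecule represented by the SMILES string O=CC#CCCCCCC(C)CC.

The longest chain bearing the –CHO group and the multiple bond is 11 carbons long (undecane).
The principal characteristic group is an aldehyde (terminal –CHO), named with the suffix -al.
A C≡C triple bond in the chain gives the infix -yne-.
Choose the numbering such that the aldehyde carbon is C-1 by definition.
This places the triple bond between C-2 and C-3; a methyl group at C-9.
Putting it together: 9-methylundec-2-ynal.

9-methylundec-2-ynal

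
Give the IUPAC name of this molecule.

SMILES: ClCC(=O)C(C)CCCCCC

The longest carbon chain that includes the carbonyl has 9 carbons, so the parent hydride is nonane.
The highest-priority functional group is a ketone (C=O on an internal carbon), so the name ends in -one.
Choose the numbering such that numbering from this end puts the carbonyl group at C-2 rather than C-8.
This places the carbonyl at C-2; a chloro group at C-1; a methyl group at C-3.
Substituent prefixes are cited in alphabetical order (multiplying prefixes like di-/tri- are ignored for ordering).
Putting it together: 1-chloro-3-methylnonan-2-one.

1-chloro-3-methylnonan-2-one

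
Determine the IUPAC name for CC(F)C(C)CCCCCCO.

8-fluoro-7-methylnonan-1-ol

Counting along the main chain through the –OH group gives 9 carbons: the parent is nonane.
The principal characteristic group is an alcohol (–OH), named with the suffix -ol.
The numbering direction is chosen so that numbering from this end puts the hydroxyl group at C-1 rather than C-9.
This places the hydroxyl at C-1; a fluoro group at C-8; a methyl group at C-7.
Prefixes are listed alphabetically: fluoro, methyl.
Assembling the pieces gives 8-fluoro-7-methylnonan-1-ol.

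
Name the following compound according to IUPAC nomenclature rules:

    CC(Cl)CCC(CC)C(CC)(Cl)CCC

2,6-dichloro-5,6-diethylnonane

The parent chain contains 9 carbons (nonane).
Number the chain so that the substituent locant set {2,5,6,6} is lower than {4,4,5,8} at the first point of difference.
This places chloro groups at C-2 and C-6; ethyl groups at C-5 and C-6.
Prefixes are listed alphabetically: chloro, ethyl.
Assembling the pieces gives 2,6-dichloro-5,6-diethylnonane.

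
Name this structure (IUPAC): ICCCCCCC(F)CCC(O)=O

4-fluoro-10-iododecanoic acid

Counting along the main chain through the –COOH group gives 10 carbons: the parent is decane.
The principal characteristic group is a carboxylic acid (terminal –COOH), named with the suffix -oic acid.
The numbering direction is chosen so that the carboxylic acid carbon is C-1 by definition.
With this numbering: a fluoro group at C-4; an iodo group at C-10.
The substituents are ordered alphabetically, ignoring any di-/tri- multipliers.
The name is 4-fluoro-10-iododecanoic acid.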